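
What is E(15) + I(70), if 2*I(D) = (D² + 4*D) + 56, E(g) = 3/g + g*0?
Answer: 13091/5 ≈ 2618.2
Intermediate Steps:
E(g) = 3/g (E(g) = 3/g + 0 = 3/g)
I(D) = 28 + D²/2 + 2*D (I(D) = ((D² + 4*D) + 56)/2 = (56 + D² + 4*D)/2 = 28 + D²/2 + 2*D)
E(15) + I(70) = 3/15 + (28 + (½)*70² + 2*70) = 3*(1/15) + (28 + (½)*4900 + 140) = ⅕ + (28 + 2450 + 140) = ⅕ + 2618 = 13091/5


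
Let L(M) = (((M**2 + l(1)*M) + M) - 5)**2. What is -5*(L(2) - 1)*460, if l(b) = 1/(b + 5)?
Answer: -16100/9 ≈ -1788.9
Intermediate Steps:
l(b) = 1/(5 + b)
L(M) = (-5 + M**2 + 7*M/6)**2 (L(M) = (((M**2 + M/(5 + 1)) + M) - 5)**2 = (((M**2 + M/6) + M) - 5)**2 = ((M**2 + 7*M/6) - 5)**2 = (-5 + M**2 + 7*M/6)**2)
-5*(L(2) - 1)*460 = -5*((-30 + 6*2**2 + 7*2)**2/36 - 1)*460 = -5*((-30 + 6*4 + 14)**2/36 - 1)*460 = -5*((-30 + 24 + 14)**2/36 - 1)*460 = -5*((1/36)*8**2 - 1)*460 = -5*((1/36)*64 - 1)*460 = -5*(16/9 - 1)*460 = -5*7/9*460 = -35/9*460 = -16100/9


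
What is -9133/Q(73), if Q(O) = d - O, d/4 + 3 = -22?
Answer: 9133/173 ≈ 52.792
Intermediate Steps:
d = -100 (d = -12 + 4*(-22) = -12 - 88 = -100)
Q(O) = -100 - O
-9133/Q(73) = -9133/(-100 - 1*73) = -9133/(-100 - 73) = -9133/(-173) = -9133*(-1/173) = 9133/173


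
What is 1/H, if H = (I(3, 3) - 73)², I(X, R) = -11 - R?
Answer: 1/7569 ≈ 0.00013212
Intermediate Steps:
H = 7569 (H = ((-11 - 1*3) - 73)² = ((-11 - 3) - 73)² = (-14 - 73)² = (-87)² = 7569)
1/H = 1/7569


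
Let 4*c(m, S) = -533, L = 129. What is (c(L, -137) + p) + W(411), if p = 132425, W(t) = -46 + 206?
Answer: 529807/4 ≈ 1.3245e+5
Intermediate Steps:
c(m, S) = -533/4 (c(m, S) = (¼)*(-533) = -533/4)
W(t) = 160
(c(L, -137) + p) + W(411) = (-533/4 + 132425) + 160 = 529167/4 + 160 = 529807/4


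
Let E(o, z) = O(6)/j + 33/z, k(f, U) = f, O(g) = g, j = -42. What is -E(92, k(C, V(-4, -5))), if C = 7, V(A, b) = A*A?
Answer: -32/7 ≈ -4.5714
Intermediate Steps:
V(A, b) = A²
E(o, z) = -⅐ + 33/z (E(o, z) = 6/(-42) + 33/z = 6*(-1/42) + 33/z = -⅐ + 33/z)
-E(92, k(C, V(-4, -5))) = -(231 - 1*7)/(7*7) = -(231 - 7)/(7*7) = -224/(7*7) = -1*32/7 = -32/7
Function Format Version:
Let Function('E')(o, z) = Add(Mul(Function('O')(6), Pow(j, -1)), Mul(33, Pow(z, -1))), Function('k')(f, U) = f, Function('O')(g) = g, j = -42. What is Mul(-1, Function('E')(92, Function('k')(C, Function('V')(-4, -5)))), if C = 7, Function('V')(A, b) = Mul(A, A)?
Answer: Rational(-32, 7) ≈ -4.5714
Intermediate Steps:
Function('V')(A, b) = Pow(A, 2)
Function('E')(o, z) = Add(Rational(-1, 7), Mul(33, Pow(z, -1))) (Function('E')(o, z) = Add(Mul(6, Pow(-42, -1)), Mul(33, Pow(z, -1))) = Add(Mul(6, Rational(-1, 42)), Mul(33, Pow(z, -1))) = Add(Rational(-1, 7), Mul(33, Pow(z, -1))))
Mul(-1, Function('E')(92, Function('k')(C, Function('V')(-4, -5)))) = Mul(-1, Mul(Rational(1, 7), Pow(7, -1), Add(231, Mul(-1, 7)))) = Mul(-1, Mul(Rational(1, 7), Rational(1, 7), Add(231, -7))) = Mul(-1, Mul(Rational(1, 7), Rational(1, 7), 224)) = Mul(-1, Rational(32, 7)) = Rational(-32, 7)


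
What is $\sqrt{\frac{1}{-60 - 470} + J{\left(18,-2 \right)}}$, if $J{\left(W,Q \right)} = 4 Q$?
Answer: $\frac{i \sqrt{2247730}}{530} \approx 2.8288 i$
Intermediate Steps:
$\sqrt{\frac{1}{-60 - 470} + J{\left(18,-2 \right)}} = \sqrt{\frac{1}{-60 - 470} + 4 \left(-2\right)} = \sqrt{\frac{1}{-530} - 8} = \sqrt{- \frac{1}{530} - 8} = \sqrt{- \frac{4241}{530}} = \frac{i \sqrt{2247730}}{530}$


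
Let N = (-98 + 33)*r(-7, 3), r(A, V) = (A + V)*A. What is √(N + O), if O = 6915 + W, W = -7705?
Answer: 3*I*√290 ≈ 51.088*I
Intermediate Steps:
r(A, V) = A*(A + V)
N = -1820 (N = (-98 + 33)*(-7*(-7 + 3)) = -(-455)*(-4) = -65*28 = -1820)
O = -790 (O = 6915 - 7705 = -790)
√(N + O) = √(-1820 - 790) = √(-2610) = 3*I*√290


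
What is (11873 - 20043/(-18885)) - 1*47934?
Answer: -226997314/6295 ≈ -36060.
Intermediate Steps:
(11873 - 20043/(-18885)) - 1*47934 = (11873 - 20043*(-1/18885)) - 47934 = (11873 + 6681/6295) - 47934 = 74747216/6295 - 47934 = -226997314/6295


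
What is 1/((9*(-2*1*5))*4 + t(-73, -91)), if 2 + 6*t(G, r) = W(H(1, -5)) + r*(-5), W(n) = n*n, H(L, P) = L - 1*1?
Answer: -2/569 ≈ -0.0035149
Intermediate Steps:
H(L, P) = -1 + L (H(L, P) = L - 1 = -1 + L)
W(n) = n²
t(G, r) = -⅓ - 5*r/6 (t(G, r) = -⅓ + ((-1 + 1)² + r*(-5))/6 = -⅓ + (0² - 5*r)/6 = -⅓ + (0 - 5*r)/6 = -⅓ + (-5*r)/6 = -⅓ - 5*r/6)
1/((9*(-2*1*5))*4 + t(-73, -91)) = 1/((9*(-2*1*5))*4 + (-⅓ - ⅚*(-91))) = 1/((9*(-10))*4 + (-⅓ + 455/6)) = 1/((9*(-2*5))*4 + 151/2) = 1/((9*(-10))*4 + 151/2) = 1/(-90*4 + 151/2) = 1/(-360 + 151/2) = 1/(-569/2) = -2/569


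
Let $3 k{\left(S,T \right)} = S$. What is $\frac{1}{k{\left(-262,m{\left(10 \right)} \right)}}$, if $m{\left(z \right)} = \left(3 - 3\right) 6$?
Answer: $- \frac{3}{262} \approx -0.01145$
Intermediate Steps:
$m{\left(z \right)} = 0$ ($m{\left(z \right)} = 0 \cdot 6 = 0$)
$k{\left(S,T \right)} = \frac{S}{3}$
$\frac{1}{k{\left(-262,m{\left(10 \right)} \right)}} = \frac{1}{\frac{1}{3} \left(-262\right)} = \frac{1}{- \frac{262}{3}} = - \frac{3}{262}$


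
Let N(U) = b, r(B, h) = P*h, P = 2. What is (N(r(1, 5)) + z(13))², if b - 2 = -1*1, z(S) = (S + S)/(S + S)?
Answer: 4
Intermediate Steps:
z(S) = 1 (z(S) = (2*S)/((2*S)) = (2*S)*(1/(2*S)) = 1)
r(B, h) = 2*h
b = 1 (b = 2 - 1*1 = 2 - 1 = 1)
N(U) = 1
(N(r(1, 5)) + z(13))² = (1 + 1)² = 2² = 4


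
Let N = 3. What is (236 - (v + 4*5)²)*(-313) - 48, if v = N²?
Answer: 189317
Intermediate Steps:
v = 9 (v = 3² = 9)
(236 - (v + 4*5)²)*(-313) - 48 = (236 - (9 + 4*5)²)*(-313) - 48 = (236 - (9 + 20)²)*(-313) - 48 = (236 - 1*29²)*(-313) - 48 = (236 - 1*841)*(-313) - 48 = (236 - 841)*(-313) - 48 = -605*(-313) - 48 = 189365 - 48 = 189317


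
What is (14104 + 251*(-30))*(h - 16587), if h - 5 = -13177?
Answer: -195635666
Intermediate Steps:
h = -13172 (h = 5 - 13177 = -13172)
(14104 + 251*(-30))*(h - 16587) = (14104 + 251*(-30))*(-13172 - 16587) = (14104 - 7530)*(-29759) = 6574*(-29759) = -195635666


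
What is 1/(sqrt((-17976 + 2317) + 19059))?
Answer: sqrt(34)/340 ≈ 0.017150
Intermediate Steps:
1/(sqrt((-17976 + 2317) + 19059)) = 1/(sqrt(-15659 + 19059)) = 1/(sqrt(3400)) = 1/(10*sqrt(34)) = sqrt(34)/340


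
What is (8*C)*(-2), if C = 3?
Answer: -48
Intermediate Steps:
(8*C)*(-2) = (8*3)*(-2) = 24*(-2) = -48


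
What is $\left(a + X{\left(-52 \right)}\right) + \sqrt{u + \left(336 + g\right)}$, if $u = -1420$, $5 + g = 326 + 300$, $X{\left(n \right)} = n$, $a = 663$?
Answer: $611 + i \sqrt{463} \approx 611.0 + 21.517 i$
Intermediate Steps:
$g = 621$ ($g = -5 + \left(326 + 300\right) = -5 + 626 = 621$)
$\left(a + X{\left(-52 \right)}\right) + \sqrt{u + \left(336 + g\right)} = \left(663 - 52\right) + \sqrt{-1420 + \left(336 + 621\right)} = 611 + \sqrt{-1420 + 957} = 611 + \sqrt{-463} = 611 + i \sqrt{463}$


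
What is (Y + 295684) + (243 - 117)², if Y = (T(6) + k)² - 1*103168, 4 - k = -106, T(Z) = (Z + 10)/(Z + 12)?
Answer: 17875756/81 ≈ 2.2069e+5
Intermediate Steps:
T(Z) = (10 + Z)/(12 + Z)
k = 110 (k = 4 - 1*(-106) = 4 + 106 = 110)
Y = -7360604/81 (Y = ((10 + 6)/(12 + 6) + 110)² - 1*103168 = (16/18 + 110)² - 103168 = ((1/18)*16 + 110)² - 103168 = (8/9 + 110)² - 103168 = (998/9)² - 103168 = 996004/81 - 103168 = -7360604/81 ≈ -90872.)
(Y + 295684) + (243 - 117)² = (-7360604/81 + 295684) + (243 - 117)² = 16589800/81 + 126² = 16589800/81 + 15876 = 17875756/81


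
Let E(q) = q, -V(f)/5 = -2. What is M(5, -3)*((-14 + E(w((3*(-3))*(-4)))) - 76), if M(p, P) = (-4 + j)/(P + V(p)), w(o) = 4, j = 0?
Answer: 344/7 ≈ 49.143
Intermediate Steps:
V(f) = 10 (V(f) = -5*(-2) = 10)
M(p, P) = -4/(10 + P) (M(p, P) = (-4 + 0)/(P + 10) = -4/(10 + P))
M(5, -3)*((-14 + E(w((3*(-3))*(-4)))) - 76) = (-4/(10 - 3))*((-14 + 4) - 76) = (-4/7)*(-10 - 76) = -4*⅐*(-86) = -4/7*(-86) = 344/7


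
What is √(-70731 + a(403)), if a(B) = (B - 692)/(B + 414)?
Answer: 2*I*√11803100143/817 ≈ 265.95*I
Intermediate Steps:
a(B) = (-692 + B)/(414 + B)
√(-70731 + a(403)) = √(-70731 + (-692 + 403)/(414 + 403)) = √(-70731 - 289/817) = √(-57787516/817) = 2*I*√11803100143/817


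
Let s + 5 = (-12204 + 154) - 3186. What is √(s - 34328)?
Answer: I*√49569 ≈ 222.64*I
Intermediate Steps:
s = -15241 (s = -5 + ((-12204 + 154) - 3186) = -5 + (-12050 - 3186) = -5 - 15236 = -15241)
√(s - 34328) = √(-15241 - 34328) = √(-49569) = I*√49569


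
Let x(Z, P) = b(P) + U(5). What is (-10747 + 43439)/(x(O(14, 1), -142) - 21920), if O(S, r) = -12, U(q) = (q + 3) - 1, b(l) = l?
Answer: -2972/2005 ≈ -1.4823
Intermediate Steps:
U(q) = 2 + q (U(q) = (3 + q) - 1 = 2 + q)
x(Z, P) = 7 + P (x(Z, P) = P + (2 + 5) = P + 7 = 7 + P)
(-10747 + 43439)/(x(O(14, 1), -142) - 21920) = (-10747 + 43439)/((7 - 142) - 21920) = 32692/(-135 - 21920) = 32692/(-22055) = 32692*(-1/22055) = -2972/2005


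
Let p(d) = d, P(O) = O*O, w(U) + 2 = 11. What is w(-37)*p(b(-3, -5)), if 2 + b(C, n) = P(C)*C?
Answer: -261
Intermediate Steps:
w(U) = 9 (w(U) = -2 + 11 = 9)
P(O) = O²
b(C, n) = -2 + C³ (b(C, n) = -2 + C²*C = -2 + C³)
w(-37)*p(b(-3, -5)) = 9*(-2 + (-3)³) = 9*(-2 - 27) = 9*(-29) = -261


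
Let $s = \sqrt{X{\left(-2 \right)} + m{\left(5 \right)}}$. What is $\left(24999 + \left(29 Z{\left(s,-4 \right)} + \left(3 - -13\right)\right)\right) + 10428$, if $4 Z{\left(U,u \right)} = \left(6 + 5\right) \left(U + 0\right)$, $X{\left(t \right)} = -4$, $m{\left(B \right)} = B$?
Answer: $\frac{142091}{4} \approx 35523.0$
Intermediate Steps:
$s = 1$ ($s = \sqrt{-4 + 5} = \sqrt{1} = 1$)
$Z{\left(U,u \right)} = \frac{11 U}{4}$ ($Z{\left(U,u \right)} = \frac{\left(6 + 5\right) \left(U + 0\right)}{4} = \frac{11 U}{4}$)
$\left(24999 + \left(29 Z{\left(s,-4 \right)} + \left(3 - -13\right)\right)\right) + 10428 = \left(24999 + \left(29 \cdot \frac{11}{4} \cdot 1 + \left(3 - -13\right)\right)\right) + 10428 = \left(24999 + \left(29 \cdot \frac{11}{4} + \left(3 + 13\right)\right)\right) + 10428 = \left(24999 + \left(\frac{319}{4} + 16\right)\right) + 10428 = \left(24999 + \frac{383}{4}\right) + 10428 = \frac{100379}{4} + 10428 = \frac{142091}{4}$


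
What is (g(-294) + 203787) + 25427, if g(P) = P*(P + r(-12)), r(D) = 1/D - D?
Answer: 624293/2 ≈ 3.1215e+5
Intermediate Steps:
g(P) = P*(143/12 + P) (g(P) = P*(P + (1/(-12) - 1*(-12))) = P*(P + (-1/12 + 12)) = P*(P + 143/12) = P*(143/12 + P))
(g(-294) + 203787) + 25427 = ((1/12)*(-294)*(143 + 12*(-294)) + 203787) + 25427 = ((1/12)*(-294)*(143 - 3528) + 203787) + 25427 = ((1/12)*(-294)*(-3385) + 203787) + 25427 = (165865/2 + 203787) + 25427 = 573439/2 + 25427 = 624293/2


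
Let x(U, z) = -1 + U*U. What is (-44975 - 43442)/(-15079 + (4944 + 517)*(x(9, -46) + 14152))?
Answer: -12631/11100839 ≈ -0.0011378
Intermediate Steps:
x(U, z) = -1 + U²
(-44975 - 43442)/(-15079 + (4944 + 517)*(x(9, -46) + 14152)) = (-44975 - 43442)/(-15079 + (4944 + 517)*((-1 + 9²) + 14152)) = -88417/(-15079 + 5461*((-1 + 81) + 14152)) = -88417/(-15079 + 5461*(80 + 14152)) = -88417/(-15079 + 5461*14232) = -88417/(-15079 + 77720952) = -88417/77705873 = -88417*1/77705873 = -12631/11100839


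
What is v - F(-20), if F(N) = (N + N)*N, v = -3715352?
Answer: -3716152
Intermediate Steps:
F(N) = 2*N² (F(N) = (2*N)*N = 2*N²)
v - F(-20) = -3715352 - 2*(-20)² = -3715352 - 2*400 = -3715352 - 1*800 = -3715352 - 800 = -3716152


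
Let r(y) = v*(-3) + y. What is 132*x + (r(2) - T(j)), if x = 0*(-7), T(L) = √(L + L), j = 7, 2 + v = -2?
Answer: 14 - √14 ≈ 10.258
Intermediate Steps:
v = -4 (v = -2 - 2 = -4)
T(L) = √2*√L (T(L) = √(2*L) = √2*√L)
x = 0
r(y) = 12 + y (r(y) = -4*(-3) + y = 12 + y)
132*x + (r(2) - T(j)) = 132*0 + ((12 + 2) - √2*√7) = 0 + (14 - √14) = 14 - √14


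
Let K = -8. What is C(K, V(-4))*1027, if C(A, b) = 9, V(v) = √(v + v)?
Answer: 9243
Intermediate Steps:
V(v) = √2*√v (V(v) = √(2*v) = √2*√v)
C(K, V(-4))*1027 = 9*1027 = 9243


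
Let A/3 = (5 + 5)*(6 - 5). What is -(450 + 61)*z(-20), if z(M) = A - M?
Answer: -25550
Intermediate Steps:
A = 30 (A = 3*((5 + 5)*(6 - 5)) = 3*(10*1) = 3*10 = 30)
z(M) = 30 - M
-(450 + 61)*z(-20) = -(450 + 61)*(30 - 1*(-20)) = -511*(30 + 20) = -511*50 = -1*25550 = -25550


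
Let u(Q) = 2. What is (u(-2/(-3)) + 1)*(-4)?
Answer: -12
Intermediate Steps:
(u(-2/(-3)) + 1)*(-4) = (2 + 1)*(-4) = 3*(-4) = -12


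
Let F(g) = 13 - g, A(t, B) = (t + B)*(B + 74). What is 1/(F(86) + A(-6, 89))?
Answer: 1/13456 ≈ 7.4316e-5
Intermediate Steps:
A(t, B) = (74 + B)*(B + t) (A(t, B) = (B + t)*(74 + B) = (74 + B)*(B + t))
1/(F(86) + A(-6, 89)) = 1/((13 - 1*86) + (89² + 74*89 + 74*(-6) + 89*(-6))) = 1/((13 - 86) + (7921 + 6586 - 444 - 534)) = 1/(-73 + 13529) = 1/13456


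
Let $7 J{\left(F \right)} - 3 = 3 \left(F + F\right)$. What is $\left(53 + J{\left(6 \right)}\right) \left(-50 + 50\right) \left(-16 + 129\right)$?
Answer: $0$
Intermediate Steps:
$J{\left(F \right)} = \frac{3}{7} + \frac{6 F}{7}$ ($J{\left(F \right)} = \frac{3}{7} + \frac{3 \left(F + F\right)}{7} = \frac{3}{7} + \frac{3 \cdot 2 F}{7} = \frac{3}{7} + \frac{6 F}{7}$)
$\left(53 + J{\left(6 \right)}\right) \left(-50 + 50\right) \left(-16 + 129\right) = \left(53 + \left(\frac{3}{7} + \frac{6}{7} \cdot 6\right)\right) \left(-50 + 50\right) \left(-16 + 129\right) = \left(53 + \left(\frac{3}{7} + \frac{36}{7}\right)\right) 0 \cdot 113 = \left(53 + \frac{39}{7}\right) 0 \cdot 113 = \frac{410}{7} \cdot 0 \cdot 113 = 0 \cdot 113 = 0$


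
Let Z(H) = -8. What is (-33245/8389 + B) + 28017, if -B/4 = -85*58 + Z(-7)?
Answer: 400700896/8389 ≈ 47765.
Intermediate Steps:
B = 19752 (B = -4*(-85*58 - 8) = -4*(-4930 - 8) = -4*(-4938) = 19752)
(-33245/8389 + B) + 28017 = (-33245/8389 + 19752) + 28017 = 165666283/8389 + 28017 = 400700896/8389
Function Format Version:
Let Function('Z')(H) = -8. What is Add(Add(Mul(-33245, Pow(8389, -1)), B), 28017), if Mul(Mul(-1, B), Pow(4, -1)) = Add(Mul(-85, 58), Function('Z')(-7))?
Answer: Rational(400700896, 8389) ≈ 47765.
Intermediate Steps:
B = 19752 (B = Mul(-4, Add(Mul(-85, 58), -8)) = Mul(-4, Add(-4930, -8)) = Mul(-4, -4938) = 19752)
Add(Add(Mul(-33245, Pow(8389, -1)), B), 28017) = Add(Add(Mul(-33245, Pow(8389, -1)), 19752), 28017) = Add(Add(Mul(-33245, Rational(1, 8389)), 19752), 28017) = Add(Add(Rational(-33245, 8389), 19752), 28017) = Add(Rational(165666283, 8389), 28017) = Rational(400700896, 8389)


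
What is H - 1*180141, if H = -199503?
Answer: -379644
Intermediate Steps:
H - 1*180141 = -199503 - 1*180141 = -199503 - 180141 = -379644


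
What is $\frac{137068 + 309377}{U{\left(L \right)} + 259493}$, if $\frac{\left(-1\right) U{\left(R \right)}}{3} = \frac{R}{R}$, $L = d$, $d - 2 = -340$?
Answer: $\frac{89289}{51898} \approx 1.7205$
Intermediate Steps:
$d = -338$ ($d = 2 - 340 = -338$)
$L = -338$
$U{\left(R \right)} = -3$ ($U{\left(R \right)} = - 3 \frac{R}{R} = \left(-3\right) 1 = -3$)
$\frac{137068 + 309377}{U{\left(L \right)} + 259493} = \frac{137068 + 309377}{-3 + 259493} = \frac{446445}{259490} = 446445 \cdot \frac{1}{259490} = \frac{89289}{51898}$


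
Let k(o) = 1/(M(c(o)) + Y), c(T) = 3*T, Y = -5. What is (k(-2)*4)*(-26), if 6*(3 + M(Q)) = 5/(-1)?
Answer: 624/53 ≈ 11.774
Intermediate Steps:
M(Q) = -23/6 (M(Q) = -3 + (5/(-1))/6 = -3 + (5*(-1))/6 = -3 + (⅙)*(-5) = -3 - ⅚ = -23/6)
k(o) = -6/53 (k(o) = 1/(-23/6 - 5) = 1/(-53/6) = -6/53)
(k(-2)*4)*(-26) = -6/53*4*(-26) = -24/53*(-26) = 624/53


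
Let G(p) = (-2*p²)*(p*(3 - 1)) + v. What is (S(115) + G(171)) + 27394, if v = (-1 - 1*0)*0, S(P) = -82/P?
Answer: -2296946832/115 ≈ -1.9973e+7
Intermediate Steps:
v = 0 (v = (-1 + 0)*0 = -1*0 = 0)
G(p) = -4*p³ (G(p) = (-2*p²)*(p*(3 - 1)) + 0 = (-2*p²)*(p*2) + 0 = (-2*p²)*(2*p) + 0 = -4*p³ + 0 = -4*p³)
(S(115) + G(171)) + 27394 = (-82/115 - 4*171³) + 27394 = (-82*1/115 - 4*5000211) + 27394 = (-82/115 - 20000844) + 27394 = -2300097142/115 + 27394 = -2296946832/115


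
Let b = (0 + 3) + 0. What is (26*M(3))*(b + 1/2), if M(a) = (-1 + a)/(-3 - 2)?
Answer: -182/5 ≈ -36.400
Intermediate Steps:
b = 3 (b = 3 + 0 = 3)
M(a) = ⅕ - a/5 (M(a) = (-1 + a)/(-5) = (-1 + a)*(-⅕) = ⅕ - a/5)
(26*M(3))*(b + 1/2) = (26*(⅕ - ⅕*3))*(3 + 1/2) = (26*(⅕ - ⅗))*(3 + ½) = (26*(-⅖))*(7/2) = -52/5*7/2 = -182/5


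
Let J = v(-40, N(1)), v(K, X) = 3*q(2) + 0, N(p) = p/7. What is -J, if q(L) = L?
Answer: -6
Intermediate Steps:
N(p) = p/7 (N(p) = p*(1/7) = p/7)
v(K, X) = 6 (v(K, X) = 3*2 + 0 = 6 + 0 = 6)
J = 6
-J = -1*6 = -6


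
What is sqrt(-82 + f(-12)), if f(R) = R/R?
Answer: 9*I ≈ 9.0*I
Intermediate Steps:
f(R) = 1
sqrt(-82 + f(-12)) = sqrt(-82 + 1) = sqrt(-81) = 9*I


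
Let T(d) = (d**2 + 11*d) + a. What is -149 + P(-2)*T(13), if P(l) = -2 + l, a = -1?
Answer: -1393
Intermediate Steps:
T(d) = -1 + d**2 + 11*d (T(d) = (d**2 + 11*d) - 1 = -1 + d**2 + 11*d)
-149 + P(-2)*T(13) = -149 + (-2 - 2)*(-1 + 13**2 + 11*13) = -149 - 4*(-1 + 169 + 143) = -149 - 4*311 = -149 - 1244 = -1393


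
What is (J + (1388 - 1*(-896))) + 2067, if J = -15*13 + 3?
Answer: 4159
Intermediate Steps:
J = -192 (J = -195 + 3 = -192)
(J + (1388 - 1*(-896))) + 2067 = (-192 + (1388 - 1*(-896))) + 2067 = (-192 + (1388 + 896)) + 2067 = (-192 + 2284) + 2067 = 2092 + 2067 = 4159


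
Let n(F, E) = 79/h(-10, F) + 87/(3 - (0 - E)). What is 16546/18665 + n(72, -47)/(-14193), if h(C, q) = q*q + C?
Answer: 26735237536099/30154442406660 ≈ 0.88661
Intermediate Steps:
h(C, q) = C + q**2 (h(C, q) = q**2 + C = C + q**2)
n(F, E) = 79/(-10 + F**2) + 87/(3 + E) (n(F, E) = 79/(-10 + F**2) + 87/(3 - (0 - E)) = 79/(-10 + F**2) + 87/(3 - (-1)*E) = 79/(-10 + F**2) + 87/(3 + E))
16546/18665 + n(72, -47)/(-14193) = 16546/18665 + ((-633 + 79*(-47) + 87*72**2)/((-10 + 72**2)*(3 - 47)))/(-14193) = 16546*(1/18665) + ((-633 - 3713 + 87*5184)/((-10 + 5184)*(-44)))*(-1/14193) = 16546/18665 + (-1/44*(-633 - 3713 + 451008)/5174)*(-1/14193) = 16546/18665 + ((1/5174)*(-1/44)*446662)*(-1/14193) = 16546/18665 - 223331/113828*(-1/14193) = 16546/18665 + 223331/1615560804 = 26735237536099/30154442406660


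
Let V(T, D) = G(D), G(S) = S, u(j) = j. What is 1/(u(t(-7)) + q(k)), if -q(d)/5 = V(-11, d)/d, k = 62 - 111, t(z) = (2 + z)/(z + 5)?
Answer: -⅖ ≈ -0.40000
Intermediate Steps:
t(z) = (2 + z)/(5 + z)
k = -49
V(T, D) = D
q(d) = -5 (q(d) = -5*d/d = -5*1 = -5)
1/(u(t(-7)) + q(k)) = 1/((2 - 7)/(5 - 7) - 5) = 1/(-5/(-2) - 5) = 1/(-½*(-5) - 5) = 1/(5/2 - 5) = 1/(-5/2) = -⅖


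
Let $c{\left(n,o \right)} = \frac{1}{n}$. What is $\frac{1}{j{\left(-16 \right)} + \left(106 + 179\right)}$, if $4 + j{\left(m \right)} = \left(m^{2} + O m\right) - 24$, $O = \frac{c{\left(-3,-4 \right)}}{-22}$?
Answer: $\frac{33}{16921} \approx 0.0019502$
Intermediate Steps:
$O = \frac{1}{66}$ ($O = \frac{1}{\left(-3\right) \left(-22\right)} = \left(- \frac{1}{3}\right) \left(- \frac{1}{22}\right) = \frac{1}{66} \approx 0.015152$)
$j{\left(m \right)} = -28 + m^{2} + \frac{m}{66}$ ($j{\left(m \right)} = -4 - \left(24 - m^{2} - \frac{m}{66}\right) = -4 + \left(-24 + m^{2} + \frac{m}{66}\right) = -28 + m^{2} + \frac{m}{66}$)
$\frac{1}{j{\left(-16 \right)} + \left(106 + 179\right)} = \frac{1}{\left(-28 + \left(-16\right)^{2} + \frac{1}{66} \left(-16\right)\right) + \left(106 + 179\right)} = \frac{1}{\left(-28 + 256 - \frac{8}{33}\right) + 285} = \frac{1}{\frac{7516}{33} + 285} = \frac{1}{\frac{16921}{33}} = \frac{33}{16921}$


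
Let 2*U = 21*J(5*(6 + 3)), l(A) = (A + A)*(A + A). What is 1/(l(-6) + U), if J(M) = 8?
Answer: 1/228 ≈ 0.0043860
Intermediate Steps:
l(A) = 4*A**2 (l(A) = (2*A)*(2*A) = 4*A**2)
U = 84 (U = (21*8)/2 = (1/2)*168 = 84)
1/(l(-6) + U) = 1/(4*(-6)**2 + 84) = 1/(4*36 + 84) = 1/(144 + 84) = 1/228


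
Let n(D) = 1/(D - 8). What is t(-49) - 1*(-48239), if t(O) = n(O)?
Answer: 2749622/57 ≈ 48239.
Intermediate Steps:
n(D) = 1/(-8 + D)
t(O) = 1/(-8 + O)
t(-49) - 1*(-48239) = 1/(-8 - 49) - 1*(-48239) = 1/(-57) + 48239 = -1/57 + 48239 = 2749622/57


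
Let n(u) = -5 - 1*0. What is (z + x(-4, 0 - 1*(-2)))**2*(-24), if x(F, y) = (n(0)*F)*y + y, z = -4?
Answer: -34656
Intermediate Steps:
n(u) = -5 (n(u) = -5 + 0 = -5)
x(F, y) = y - 5*F*y (x(F, y) = (-5*F)*y + y = -5*F*y + y = y - 5*F*y)
(z + x(-4, 0 - 1*(-2)))**2*(-24) = (-4 + (0 - 1*(-2))*(1 - 5*(-4)))**2*(-24) = (-4 + (0 + 2)*(1 + 20))**2*(-24) = (-4 + 2*21)**2*(-24) = (-4 + 42)**2*(-24) = 38**2*(-24) = 1444*(-24) = -34656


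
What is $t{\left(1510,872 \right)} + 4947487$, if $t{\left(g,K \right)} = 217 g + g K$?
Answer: $6591877$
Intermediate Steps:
$t{\left(g,K \right)} = 217 g + K g$
$t{\left(1510,872 \right)} + 4947487 = 1510 \left(217 + 872\right) + 4947487 = 1510 \cdot 1089 + 4947487 = 1644390 + 4947487 = 6591877$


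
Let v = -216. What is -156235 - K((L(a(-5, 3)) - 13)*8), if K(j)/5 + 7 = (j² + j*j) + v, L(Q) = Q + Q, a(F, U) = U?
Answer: -186480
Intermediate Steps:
L(Q) = 2*Q
K(j) = -1115 + 10*j² (K(j) = -35 + 5*((j² + j*j) - 216) = -35 + 5*((j² + j²) - 216) = -35 + 5*(2*j² - 216) = -35 + 5*(-216 + 2*j²) = -35 + (-1080 + 10*j²) = -1115 + 10*j²)
-156235 - K((L(a(-5, 3)) - 13)*8) = -156235 - (-1115 + 10*((2*3 - 13)*8)²) = -156235 - (-1115 + 10*((6 - 13)*8)²) = -156235 - (-1115 + 10*(-7*8)²) = -156235 - (-1115 + 10*(-56)²) = -156235 - (-1115 + 10*3136) = -156235 - (-1115 + 31360) = -156235 - 1*30245 = -156235 - 30245 = -186480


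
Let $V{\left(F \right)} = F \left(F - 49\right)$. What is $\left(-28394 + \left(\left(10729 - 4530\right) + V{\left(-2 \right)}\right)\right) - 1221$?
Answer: $-23314$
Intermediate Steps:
$V{\left(F \right)} = F \left(-49 + F\right)$
$\left(-28394 + \left(\left(10729 - 4530\right) + V{\left(-2 \right)}\right)\right) - 1221 = \left(-28394 + \left(\left(10729 - 4530\right) - 2 \left(-49 - 2\right)\right)\right) - 1221 = \left(-28394 + \left(6199 - -102\right)\right) - 1221 = \left(-28394 + \left(6199 + 102\right)\right) - 1221 = \left(-28394 + 6301\right) - 1221 = -22093 - 1221 = -23314$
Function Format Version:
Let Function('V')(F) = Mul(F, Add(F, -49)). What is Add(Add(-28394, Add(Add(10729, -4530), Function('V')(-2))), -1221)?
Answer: -23314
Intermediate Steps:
Function('V')(F) = Mul(F, Add(-49, F))
Add(Add(-28394, Add(Add(10729, -4530), Function('V')(-2))), -1221) = Add(Add(-28394, Add(Add(10729, -4530), Mul(-2, Add(-49, -2)))), -1221) = Add(Add(-28394, Add(6199, Mul(-2, -51))), -1221) = Add(Add(-28394, Add(6199, 102)), -1221) = Add(Add(-28394, 6301), -1221) = Add(-22093, -1221) = -23314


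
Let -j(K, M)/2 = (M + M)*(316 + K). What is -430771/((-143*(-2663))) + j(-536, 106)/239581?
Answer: -6152971221/8294054639 ≈ -0.74185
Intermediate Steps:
j(K, M) = -4*M*(316 + K) (j(K, M) = -2*(M + M)*(316 + K) = -2*2*M*(316 + K) = -4*M*(316 + K))
-430771/((-143*(-2663))) + j(-536, 106)/239581 = -430771/((-143*(-2663))) - 4*106*(316 - 536)/239581 = -430771/380809 - 4*106*(-220)*(1/239581) = -430771*1/380809 + 93280*(1/239581) = -39161/34619 + 93280/239581 = -6152971221/8294054639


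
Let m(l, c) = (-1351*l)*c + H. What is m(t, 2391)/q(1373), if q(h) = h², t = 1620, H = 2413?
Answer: -5232988007/1885129 ≈ -2775.9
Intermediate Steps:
m(l, c) = 2413 - 1351*c*l (m(l, c) = (-1351*l)*c + 2413 = -1351*c*l + 2413 = 2413 - 1351*c*l)
m(t, 2391)/q(1373) = (2413 - 1351*2391*1620)/(1373²) = (2413 - 5232990420)/1885129 = -5232988007*1/1885129 = -5232988007/1885129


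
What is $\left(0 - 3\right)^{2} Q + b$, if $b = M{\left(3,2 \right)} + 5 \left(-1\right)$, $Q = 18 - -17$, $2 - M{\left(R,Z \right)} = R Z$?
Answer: $306$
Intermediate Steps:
$M{\left(R,Z \right)} = 2 - R Z$
$Q = 35$ ($Q = 18 + 17 = 35$)
$b = -9$ ($b = \left(2 - 3 \cdot 2\right) + 5 \left(-1\right) = \left(2 - 6\right) - 5 = -4 - 5 = -9$)
$\left(0 - 3\right)^{2} Q + b = \left(0 - 3\right)^{2} \cdot 35 - 9 = \left(-3\right)^{2} \cdot 35 - 9 = 9 \cdot 35 - 9 = 315 - 9 = 306$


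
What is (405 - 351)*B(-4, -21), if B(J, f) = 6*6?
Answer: 1944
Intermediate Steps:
B(J, f) = 36
(405 - 351)*B(-4, -21) = (405 - 351)*36 = 54*36 = 1944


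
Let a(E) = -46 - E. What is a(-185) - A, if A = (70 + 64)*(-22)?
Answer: 3087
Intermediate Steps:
A = -2948 (A = 134*(-22) = -2948)
a(-185) - A = (-46 - 1*(-185)) - 1*(-2948) = (-46 + 185) + 2948 = 139 + 2948 = 3087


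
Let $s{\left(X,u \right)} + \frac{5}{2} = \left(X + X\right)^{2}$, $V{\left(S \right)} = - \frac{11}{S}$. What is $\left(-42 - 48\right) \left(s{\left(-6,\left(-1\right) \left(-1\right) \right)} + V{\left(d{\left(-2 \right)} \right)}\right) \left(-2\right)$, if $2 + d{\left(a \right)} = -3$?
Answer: $25866$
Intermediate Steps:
$d{\left(a \right)} = -5$ ($d{\left(a \right)} = -2 - 3 = -5$)
$s{\left(X,u \right)} = - \frac{5}{2} + 4 X^{2}$ ($s{\left(X,u \right)} = - \frac{5}{2} + \left(X + X\right)^{2} = - \frac{5}{2} + \left(2 X\right)^{2} = - \frac{5}{2} + 4 X^{2}$)
$\left(-42 - 48\right) \left(s{\left(-6,\left(-1\right) \left(-1\right) \right)} + V{\left(d{\left(-2 \right)} \right)}\right) \left(-2\right) = \left(-42 - 48\right) \left(\left(- \frac{5}{2} + 4 \left(-6\right)^{2}\right) - \frac{11}{-5}\right) \left(-2\right) = - 90 \left(\left(- \frac{5}{2} + 4 \cdot 36\right) - - \frac{11}{5}\right) \left(-2\right) = - 90 \left(\left(- \frac{5}{2} + 144\right) + \frac{11}{5}\right) \left(-2\right) = - 90 \left(\frac{283}{2} + \frac{11}{5}\right) \left(-2\right) = \left(-90\right) \frac{1437}{10} \left(-2\right) = \left(-12933\right) \left(-2\right) = 25866$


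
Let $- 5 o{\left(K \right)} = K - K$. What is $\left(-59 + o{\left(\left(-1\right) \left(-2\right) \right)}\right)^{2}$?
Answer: $3481$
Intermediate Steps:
$o{\left(K \right)} = 0$ ($o{\left(K \right)} = - \frac{K - K}{5} = \left(- \frac{1}{5}\right) 0 = 0$)
$\left(-59 + o{\left(\left(-1\right) \left(-2\right) \right)}\right)^{2} = \left(-59 + 0\right)^{2} = \left(-59\right)^{2} = 3481$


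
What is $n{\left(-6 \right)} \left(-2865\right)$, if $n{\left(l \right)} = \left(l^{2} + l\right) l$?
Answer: $515700$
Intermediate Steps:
$n{\left(l \right)} = l \left(l + l^{2}\right)$ ($n{\left(l \right)} = \left(l + l^{2}\right) l = l \left(l + l^{2}\right)$)
$n{\left(-6 \right)} \left(-2865\right) = \left(-6\right)^{2} \left(1 - 6\right) \left(-2865\right) = 36 \left(-5\right) \left(-2865\right) = \left(-180\right) \left(-2865\right) = 515700$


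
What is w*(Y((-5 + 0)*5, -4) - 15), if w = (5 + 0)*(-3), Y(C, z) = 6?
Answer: 135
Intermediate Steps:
w = -15 (w = 5*(-3) = -15)
w*(Y((-5 + 0)*5, -4) - 15) = -15*(6 - 15) = -15*(-9) = 135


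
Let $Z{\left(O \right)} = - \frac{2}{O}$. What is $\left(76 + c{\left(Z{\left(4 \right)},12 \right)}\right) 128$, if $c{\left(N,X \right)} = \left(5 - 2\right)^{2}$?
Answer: $10880$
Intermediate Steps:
$c{\left(N,X \right)} = 9$ ($c{\left(N,X \right)} = 3^{2} = 9$)
$\left(76 + c{\left(Z{\left(4 \right)},12 \right)}\right) 128 = \left(76 + 9\right) 128 = 85 \cdot 128 = 10880$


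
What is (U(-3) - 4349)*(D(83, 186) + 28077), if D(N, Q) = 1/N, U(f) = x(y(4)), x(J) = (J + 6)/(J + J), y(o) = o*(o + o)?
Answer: -40533964551/332 ≈ -1.2209e+8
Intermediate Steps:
y(o) = 2*o² (y(o) = o*(2*o) = 2*o²)
x(J) = (6 + J)/(2*J) (x(J) = (6 + J)/((2*J)) = (6 + J)*(1/(2*J)) = (6 + J)/(2*J))
U(f) = 19/32 (U(f) = (6 + 2*4²)/(2*((2*4²))) = (6 + 2*16)/(2*((2*16))) = (½)*(6 + 32)/32 = (½)*(1/32)*38 = 19/32)
(U(-3) - 4349)*(D(83, 186) + 28077) = (19/32 - 4349)*(1/83 + 28077) = -139149*(1/83 + 28077)/32 = -139149/32*2330392/83 = -40533964551/332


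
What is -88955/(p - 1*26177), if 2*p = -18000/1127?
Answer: 100252285/29510479 ≈ 3.3972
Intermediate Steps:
p = -9000/1127 (p = (-18000/1127)/2 = (-18000*1/1127)/2 = (½)*(-18000/1127) = -9000/1127 ≈ -7.9858)
-88955/(p - 1*26177) = -88955/(-9000/1127 - 1*26177) = -88955/(-9000/1127 - 26177) = -88955/(-29510479/1127) = -88955*(-1127/29510479) = 100252285/29510479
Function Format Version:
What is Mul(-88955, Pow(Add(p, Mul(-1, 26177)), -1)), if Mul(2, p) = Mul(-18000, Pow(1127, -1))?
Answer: Rational(100252285, 29510479) ≈ 3.3972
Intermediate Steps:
p = Rational(-9000, 1127) (p = Mul(Rational(1, 2), Mul(-18000, Pow(1127, -1))) = Mul(Rational(1, 2), Mul(-18000, Rational(1, 1127))) = Mul(Rational(1, 2), Rational(-18000, 1127)) = Rational(-9000, 1127) ≈ -7.9858)
Mul(-88955, Pow(Add(p, Mul(-1, 26177)), -1)) = Mul(-88955, Pow(Add(Rational(-9000, 1127), Mul(-1, 26177)), -1)) = Mul(-88955, Pow(Add(Rational(-9000, 1127), -26177), -1)) = Mul(-88955, Pow(Rational(-29510479, 1127), -1)) = Mul(-88955, Rational(-1127, 29510479)) = Rational(100252285, 29510479)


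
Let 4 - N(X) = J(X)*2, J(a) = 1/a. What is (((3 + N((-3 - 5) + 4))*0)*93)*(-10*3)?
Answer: 0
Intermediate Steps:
J(a) = 1/a
N(X) = 4 - 2/X
(((3 + N((-3 - 5) + 4))*0)*93)*(-10*3) = (((3 + (4 - 2/((-3 - 5) + 4)))*0)*93)*(-10*3) = (((3 + (4 - 2/(-8 + 4)))*0)*93)*(-30) = (((3 + (4 - 2/(-4)))*0)*93)*(-30) = (((3 + (4 - 2*(-1/4)))*0)*93)*(-30) = (((3 + (4 + 1/2))*0)*93)*(-30) = (((3 + 9/2)*0)*93)*(-30) = (((15/2)*0)*93)*(-30) = (0*93)*(-30) = 0*(-30) = 0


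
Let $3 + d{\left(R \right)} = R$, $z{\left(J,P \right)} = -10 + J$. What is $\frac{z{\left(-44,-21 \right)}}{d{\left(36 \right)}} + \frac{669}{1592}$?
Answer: $- \frac{21297}{17512} \approx -1.2161$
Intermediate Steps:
$d{\left(R \right)} = -3 + R$
$\frac{z{\left(-44,-21 \right)}}{d{\left(36 \right)}} + \frac{669}{1592} = \frac{-10 - 44}{-3 + 36} + \frac{669}{1592} = - \frac{54}{33} + 669 \cdot \frac{1}{1592} = \left(-54\right) \frac{1}{33} + \frac{669}{1592} = - \frac{18}{11} + \frac{669}{1592} = - \frac{21297}{17512}$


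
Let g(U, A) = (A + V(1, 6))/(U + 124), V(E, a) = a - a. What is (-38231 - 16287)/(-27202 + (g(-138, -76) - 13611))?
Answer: 381626/285653 ≈ 1.3360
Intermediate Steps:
V(E, a) = 0
g(U, A) = A/(124 + U) (g(U, A) = (A + 0)/(U + 124) = A/(124 + U))
(-38231 - 16287)/(-27202 + (g(-138, -76) - 13611)) = (-38231 - 16287)/(-27202 + (-76/(124 - 138) - 13611)) = -54518/(-27202 + (-76/(-14) - 13611)) = -54518/(-27202 + (-76*(-1/14) - 13611)) = -54518/(-27202 + (38/7 - 13611)) = -54518/(-27202 - 95239/7) = -54518/(-285653/7) = -54518*(-7/285653) = 381626/285653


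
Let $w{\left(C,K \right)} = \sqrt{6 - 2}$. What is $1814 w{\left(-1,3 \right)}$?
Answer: $3628$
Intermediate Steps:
$w{\left(C,K \right)} = 2$ ($w{\left(C,K \right)} = \sqrt{4} = 2$)
$1814 w{\left(-1,3 \right)} = 1814 \cdot 2 = 3628$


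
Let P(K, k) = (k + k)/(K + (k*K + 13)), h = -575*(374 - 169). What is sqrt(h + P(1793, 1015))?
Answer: I*sqrt(7983251569930405)/260243 ≈ 343.33*I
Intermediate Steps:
h = -117875 (h = -575*205 = -117875)
P(K, k) = 2*k/(13 + K + K*k) (P(K, k) = (2*k)/(K + (K*k + 13)) = (2*k)/(K + (13 + K*k)) = (2*k)/(13 + K + K*k) = 2*k/(13 + K + K*k))
sqrt(h + P(1793, 1015)) = sqrt(-117875 + 2*1015/(13 + 1793 + 1793*1015)) = sqrt(-117875 + 2*1015/(13 + 1793 + 1819895)) = sqrt(-117875 + 2*1015/1821701) = sqrt(-117875 + 2*1015*(1/1821701)) = sqrt(-117875 + 290/260243) = sqrt(-30676143335/260243) = I*sqrt(7983251569930405)/260243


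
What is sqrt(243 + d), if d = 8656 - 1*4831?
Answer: 6*sqrt(113) ≈ 63.781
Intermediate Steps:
d = 3825 (d = 8656 - 4831 = 3825)
sqrt(243 + d) = sqrt(243 + 3825) = sqrt(4068) = 6*sqrt(113)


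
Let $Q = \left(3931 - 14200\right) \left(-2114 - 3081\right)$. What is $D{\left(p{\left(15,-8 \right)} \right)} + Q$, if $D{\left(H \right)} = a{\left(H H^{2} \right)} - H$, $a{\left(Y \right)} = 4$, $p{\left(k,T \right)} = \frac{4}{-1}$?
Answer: $53347463$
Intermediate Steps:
$p{\left(k,T \right)} = -4$ ($p{\left(k,T \right)} = 4 \left(-1\right) = -4$)
$D{\left(H \right)} = 4 - H$
$Q = 53347455$ ($Q = \left(-10269\right) \left(-5195\right) = 53347455$)
$D{\left(p{\left(15,-8 \right)} \right)} + Q = \left(4 - -4\right) + 53347455 = \left(4 + 4\right) + 53347455 = 8 + 53347455 = 53347463$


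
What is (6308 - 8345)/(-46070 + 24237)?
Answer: 291/3119 ≈ 0.093299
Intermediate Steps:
(6308 - 8345)/(-46070 + 24237) = -2037/(-21833) = -2037*(-1/21833) = 291/3119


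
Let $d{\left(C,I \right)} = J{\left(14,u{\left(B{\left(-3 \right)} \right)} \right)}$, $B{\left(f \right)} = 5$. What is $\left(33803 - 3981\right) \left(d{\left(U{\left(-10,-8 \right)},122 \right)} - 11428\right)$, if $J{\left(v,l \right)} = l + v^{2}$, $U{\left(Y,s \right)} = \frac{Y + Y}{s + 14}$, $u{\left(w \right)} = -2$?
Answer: $-335020348$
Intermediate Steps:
$U{\left(Y,s \right)} = \frac{2 Y}{14 + s}$
$d{\left(C,I \right)} = 194$ ($d{\left(C,I \right)} = -2 + 14^{2} = -2 + 196 = 194$)
$\left(33803 - 3981\right) \left(d{\left(U{\left(-10,-8 \right)},122 \right)} - 11428\right) = \left(33803 - 3981\right) \left(194 - 11428\right) = 29822 \left(-11234\right) = -335020348$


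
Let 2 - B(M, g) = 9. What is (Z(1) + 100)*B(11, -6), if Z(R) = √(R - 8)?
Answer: -700 - 7*I*√7 ≈ -700.0 - 18.52*I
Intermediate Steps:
B(M, g) = -7 (B(M, g) = 2 - 1*9 = 2 - 9 = -7)
Z(R) = √(-8 + R)
(Z(1) + 100)*B(11, -6) = (√(-8 + 1) + 100)*(-7) = (√(-7) + 100)*(-7) = (I*√7 + 100)*(-7) = (100 + I*√7)*(-7) = -700 - 7*I*√7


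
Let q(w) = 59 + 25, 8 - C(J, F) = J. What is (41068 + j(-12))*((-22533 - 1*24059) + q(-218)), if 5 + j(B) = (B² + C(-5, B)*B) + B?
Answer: -1908641812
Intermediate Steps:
C(J, F) = 8 - J
q(w) = 84
j(B) = -5 + B² + 14*B (j(B) = -5 + ((B² + (8 - 1*(-5))*B) + B) = -5 + ((B² + (8 + 5)*B) + B) = -5 + ((B² + 13*B) + B) = -5 + (B² + 14*B) = -5 + B² + 14*B)
(41068 + j(-12))*((-22533 - 1*24059) + q(-218)) = (41068 + (-5 + (-12)² + 14*(-12)))*((-22533 - 1*24059) + 84) = (41068 + (-5 + 144 - 168))*((-22533 - 24059) + 84) = (41068 - 29)*(-46592 + 84) = 41039*(-46508) = -1908641812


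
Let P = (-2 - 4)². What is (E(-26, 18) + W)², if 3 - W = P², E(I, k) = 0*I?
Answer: 1671849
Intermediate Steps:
E(I, k) = 0
P = 36 (P = (-6)² = 36)
W = -1293 (W = 3 - 1*36² = 3 - 1*1296 = 3 - 1296 = -1293)
(E(-26, 18) + W)² = (0 - 1293)² = (-1293)² = 1671849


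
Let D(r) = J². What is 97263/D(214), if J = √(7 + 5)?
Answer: 32421/4 ≈ 8105.3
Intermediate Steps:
J = 2*√3 (J = √12 = 2*√3 ≈ 3.4641)
D(r) = 12 (D(r) = (2*√3)² = 12)
97263/D(214) = 97263/12 = 97263*(1/12) = 32421/4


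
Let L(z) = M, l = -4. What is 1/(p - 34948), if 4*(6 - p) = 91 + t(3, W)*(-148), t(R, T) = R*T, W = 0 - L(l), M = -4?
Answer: -4/138083 ≈ -2.8968e-5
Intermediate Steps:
L(z) = -4
W = 4 (W = 0 - 1*(-4) = 0 + 4 = 4)
p = 1709/4 (p = 6 - (91 + (3*4)*(-148))/4 = 6 - (91 + 12*(-148))/4 = 6 - (91 - 1776)/4 = 6 - ¼*(-1685) = 6 + 1685/4 = 1709/4 ≈ 427.25)
1/(p - 34948) = 1/(1709/4 - 34948) = 1/(-138083/4) = -4/138083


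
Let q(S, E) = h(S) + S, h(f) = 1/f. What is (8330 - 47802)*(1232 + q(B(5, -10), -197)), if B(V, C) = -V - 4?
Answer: -434428832/9 ≈ -4.8270e+7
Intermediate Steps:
B(V, C) = -4 - V
q(S, E) = S + 1/S (q(S, E) = 1/S + S = S + 1/S)
(8330 - 47802)*(1232 + q(B(5, -10), -197)) = (8330 - 47802)*(1232 + ((-4 - 1*5) + 1/(-4 - 1*5))) = -39472*(1232 + ((-4 - 5) + 1/(-4 - 5))) = -39472*(1232 + (-9 + 1/(-9))) = -39472*(1232 + (-9 - ⅑)) = -39472*(1232 - 82/9) = -39472*11006/9 = -434428832/9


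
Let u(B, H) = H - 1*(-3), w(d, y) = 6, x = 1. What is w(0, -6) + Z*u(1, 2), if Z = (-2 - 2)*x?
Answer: -14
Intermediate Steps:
Z = -4 (Z = (-2 - 2)*1 = -4*1 = -4)
u(B, H) = 3 + H (u(B, H) = H + 3 = 3 + H)
w(0, -6) + Z*u(1, 2) = 6 - 4*(3 + 2) = 6 - 4*5 = 6 - 20 = -14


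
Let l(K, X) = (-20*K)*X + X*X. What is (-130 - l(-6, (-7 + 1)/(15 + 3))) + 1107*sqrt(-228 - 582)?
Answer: -811/9 + 9963*I*sqrt(10) ≈ -90.111 + 31506.0*I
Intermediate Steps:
l(K, X) = X**2 - 20*K*X (l(K, X) = -20*K*X + X**2 = X**2 - 20*K*X)
(-130 - l(-6, (-7 + 1)/(15 + 3))) + 1107*sqrt(-228 - 582) = (-130 - (-7 + 1)/(15 + 3)*((-7 + 1)/(15 + 3) - 20*(-6))) + 1107*sqrt(-228 - 582) = (-130 - (-6/18)*(-6/18 + 120)) + 1107*sqrt(-810) = (-130 - (-6*1/18)*(-6*1/18 + 120)) + 1107*(9*I*sqrt(10)) = (-130 - (-1)*(-1/3 + 120)/3) + 9963*I*sqrt(10) = (-130 - (-1)*359/(3*3)) + 9963*I*sqrt(10) = (-130 - 1*(-359/9)) + 9963*I*sqrt(10) = (-130 + 359/9) + 9963*I*sqrt(10) = -811/9 + 9963*I*sqrt(10)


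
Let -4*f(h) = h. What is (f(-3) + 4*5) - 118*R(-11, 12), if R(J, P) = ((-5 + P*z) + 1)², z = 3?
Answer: -483245/4 ≈ -1.2081e+5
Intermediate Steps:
f(h) = -h/4
R(J, P) = (-4 + 3*P)² (R(J, P) = ((-5 + P*3) + 1)² = ((-5 + 3*P) + 1)² = (-4 + 3*P)²)
(f(-3) + 4*5) - 118*R(-11, 12) = (-¼*(-3) + 4*5) - 118*(-4 + 3*12)² = (¾ + 20) - 118*(-4 + 36)² = 83/4 - 118*32² = 83/4 - 118*1024 = 83/4 - 120832 = -483245/4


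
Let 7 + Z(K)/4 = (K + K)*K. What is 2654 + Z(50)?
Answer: 22626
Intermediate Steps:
Z(K) = -28 + 8*K² (Z(K) = -28 + 4*((K + K)*K) = -28 + 4*((2*K)*K) = -28 + 4*(2*K²) = -28 + 8*K²)
2654 + Z(50) = 2654 + (-28 + 8*50²) = 2654 + (-28 + 8*2500) = 2654 + (-28 + 20000) = 2654 + 19972 = 22626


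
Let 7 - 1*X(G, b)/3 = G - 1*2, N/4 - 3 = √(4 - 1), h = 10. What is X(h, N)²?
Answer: 9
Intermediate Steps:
N = 12 + 4*√3 (N = 12 + 4*√(4 - 1) = 12 + 4*√3 ≈ 18.928)
X(G, b) = 27 - 3*G (X(G, b) = 21 - 3*(G - 1*2) = 21 - 3*(G - 2) = 21 - 3*(-2 + G) = 21 + (6 - 3*G) = 27 - 3*G)
X(h, N)² = (27 - 3*10)² = (27 - 30)² = (-3)² = 9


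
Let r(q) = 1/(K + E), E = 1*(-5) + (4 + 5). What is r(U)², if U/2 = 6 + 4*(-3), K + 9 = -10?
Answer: 1/225 ≈ 0.0044444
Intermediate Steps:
K = -19 (K = -9 - 10 = -19)
U = -12 (U = 2*(6 + 4*(-3)) = 2*(6 - 12) = 2*(-6) = -12)
E = 4 (E = -5 + 9 = 4)
r(q) = -1/15 (r(q) = 1/(-19 + 4) = 1/(-15) = -1/15)
r(U)² = (-1/15)² = 1/225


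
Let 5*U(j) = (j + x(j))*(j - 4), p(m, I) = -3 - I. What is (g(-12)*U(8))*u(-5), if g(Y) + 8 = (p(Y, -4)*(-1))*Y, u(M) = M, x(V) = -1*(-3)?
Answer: -176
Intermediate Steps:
x(V) = 3
U(j) = (-4 + j)*(3 + j)/5 (U(j) = ((j + 3)*(j - 4))/5 = ((3 + j)*(-4 + j))/5 = ((-4 + j)*(3 + j))/5 = (-4 + j)*(3 + j)/5)
g(Y) = -8 - Y (g(Y) = -8 + ((-3 - 1*(-4))*(-1))*Y = -8 + ((-3 + 4)*(-1))*Y = -8 + (1*(-1))*Y = -8 - Y)
(g(-12)*U(8))*u(-5) = ((-8 - 1*(-12))*(-12/5 - 1/5*8 + (1/5)*8**2))*(-5) = ((-8 + 12)*(-12/5 - 8/5 + (1/5)*64))*(-5) = (4*(-12/5 - 8/5 + 64/5))*(-5) = (4*(44/5))*(-5) = (176/5)*(-5) = -176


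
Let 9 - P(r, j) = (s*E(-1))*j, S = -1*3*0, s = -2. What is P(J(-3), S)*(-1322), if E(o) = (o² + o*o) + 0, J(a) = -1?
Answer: -11898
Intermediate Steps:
E(o) = 2*o² (E(o) = (o² + o²) + 0 = 2*o² + 0 = 2*o²)
S = 0 (S = -3*0 = 0)
P(r, j) = 9 + 4*j (P(r, j) = 9 - (-4*(-1)²)*j = 9 - (-4)*j = 9 + 4*j)
P(J(-3), S)*(-1322) = (9 + 4*0)*(-1322) = (9 + 0)*(-1322) = 9*(-1322) = -11898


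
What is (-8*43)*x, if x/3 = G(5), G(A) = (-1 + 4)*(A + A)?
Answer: -30960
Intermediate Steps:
G(A) = 6*A (G(A) = 3*(2*A) = 6*A)
x = 90 (x = 3*(6*5) = 3*30 = 90)
(-8*43)*x = -8*43*90 = -344*90 = -30960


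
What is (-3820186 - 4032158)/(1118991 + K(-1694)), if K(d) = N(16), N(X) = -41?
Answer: -3926172/559475 ≈ -7.0176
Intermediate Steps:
K(d) = -41
(-3820186 - 4032158)/(1118991 + K(-1694)) = (-3820186 - 4032158)/(1118991 - 41) = -7852344/1118950 = -7852344*1/1118950 = -3926172/559475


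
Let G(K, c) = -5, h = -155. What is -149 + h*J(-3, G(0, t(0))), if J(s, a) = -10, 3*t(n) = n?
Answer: 1401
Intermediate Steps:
t(n) = n/3
-149 + h*J(-3, G(0, t(0))) = -149 - 155*(-10) = -149 + 1550 = 1401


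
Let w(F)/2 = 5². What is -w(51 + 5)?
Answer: -50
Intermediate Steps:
w(F) = 50 (w(F) = 2*5² = 2*25 = 50)
-w(51 + 5) = -1*50 = -50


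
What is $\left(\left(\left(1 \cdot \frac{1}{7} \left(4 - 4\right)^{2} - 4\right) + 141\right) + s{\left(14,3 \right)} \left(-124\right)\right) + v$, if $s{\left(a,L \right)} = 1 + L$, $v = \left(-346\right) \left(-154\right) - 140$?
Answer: $52785$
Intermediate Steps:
$v = 53144$ ($v = 53284 - 140 = 53144$)
$\left(\left(\left(1 \cdot \frac{1}{7} \left(4 - 4\right)^{2} - 4\right) + 141\right) + s{\left(14,3 \right)} \left(-124\right)\right) + v = \left(\left(\left(1 \cdot \frac{1}{7} \left(4 - 4\right)^{2} - 4\right) + 141\right) + \left(1 + 3\right) \left(-124\right)\right) + 53144 = \left(\left(\left(1 \cdot \frac{1}{7} \cdot 0^{2} - 4\right) + 141\right) + 4 \left(-124\right)\right) + 53144 = \left(\left(\left(\frac{1}{7} \cdot 0 - 4\right) + 141\right) - 496\right) + 53144 = \left(\left(\left(0 - 4\right) + 141\right) - 496\right) + 53144 = \left(\left(-4 + 141\right) - 496\right) + 53144 = \left(137 - 496\right) + 53144 = -359 + 53144 = 52785$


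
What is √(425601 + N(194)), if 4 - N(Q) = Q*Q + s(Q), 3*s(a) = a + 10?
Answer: √387901 ≈ 622.82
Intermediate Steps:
s(a) = 10/3 + a/3 (s(a) = (a + 10)/3 = (10 + a)/3 = 10/3 + a/3)
N(Q) = ⅔ - Q² - Q/3 (N(Q) = 4 - (Q*Q + (10/3 + Q/3)) = 4 - (Q² + (10/3 + Q/3)) = 4 - (10/3 + Q² + Q/3) = 4 + (-10/3 - Q² - Q/3) = ⅔ - Q² - Q/3)
√(425601 + N(194)) = √(425601 + (⅔ - 1*194² - ⅓*194)) = √(425601 + (⅔ - 1*37636 - 194/3)) = √(425601 + (⅔ - 37636 - 194/3)) = √(425601 - 37700) = √387901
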